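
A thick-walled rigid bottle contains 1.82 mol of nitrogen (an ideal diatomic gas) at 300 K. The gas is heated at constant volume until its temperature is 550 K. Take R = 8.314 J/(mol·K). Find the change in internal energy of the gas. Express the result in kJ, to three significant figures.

ΔU ≈ 9.46 kJ

Constant volume ⇒ W = 0, so Q = ΔU = nCᵥΔT with Cᵥ = 5R/2 = 20.79 J/(mol·K).
ΔU = (1.82)(20.79)(550 − 300) = 9457 J.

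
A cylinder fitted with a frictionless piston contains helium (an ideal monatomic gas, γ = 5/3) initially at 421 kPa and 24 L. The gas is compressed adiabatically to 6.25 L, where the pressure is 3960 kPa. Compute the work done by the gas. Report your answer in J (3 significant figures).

Adiabatic: W = (P₁V₁ − P₂V₂)/(γ − 1) with γ = 5/3.
P₁V₁ = 10104 J, P₂V₂ = 24750 J.
W = (10104 − 24750) / 0.6667 = -21969 J.

W ≈ -22000 J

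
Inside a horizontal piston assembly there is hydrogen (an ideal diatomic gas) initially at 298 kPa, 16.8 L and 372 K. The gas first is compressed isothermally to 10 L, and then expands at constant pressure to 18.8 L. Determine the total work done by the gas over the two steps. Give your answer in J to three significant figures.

Step 1 (isothermal): W = P₁V₁ ln(V₂/V₁) = (5006) ln(10/16.8) = -2597 J.
After step 1: P = 500.6 kPa, V = 10 L, T = 372 K.
Step 2 (isobaric): W = PΔV = (500.6 kPa)(18.8 − 10 L) = 4406 J.
W_total = -2597 + 4406 = 1808 J.

W_total ≈ 1810 J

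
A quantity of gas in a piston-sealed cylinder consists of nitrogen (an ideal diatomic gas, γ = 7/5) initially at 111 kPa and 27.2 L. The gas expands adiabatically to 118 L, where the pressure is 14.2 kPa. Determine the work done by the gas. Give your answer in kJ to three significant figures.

Adiabatic: W = (P₁V₁ − P₂V₂)/(γ − 1) with γ = 7/5.
P₁V₁ = 3019 J, P₂V₂ = 1676 J.
W = (3019 − 1676) / 0.4 = 3359 J.

W ≈ 3.36 kJ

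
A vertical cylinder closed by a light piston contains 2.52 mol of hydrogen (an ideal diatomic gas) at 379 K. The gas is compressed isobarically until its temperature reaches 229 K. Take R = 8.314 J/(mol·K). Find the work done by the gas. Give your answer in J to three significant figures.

W ≈ -3140 J

Isobaric: W = P ΔV = nR ΔT.
W = (2.52)(8.314)(229 − 379) = -3143 J.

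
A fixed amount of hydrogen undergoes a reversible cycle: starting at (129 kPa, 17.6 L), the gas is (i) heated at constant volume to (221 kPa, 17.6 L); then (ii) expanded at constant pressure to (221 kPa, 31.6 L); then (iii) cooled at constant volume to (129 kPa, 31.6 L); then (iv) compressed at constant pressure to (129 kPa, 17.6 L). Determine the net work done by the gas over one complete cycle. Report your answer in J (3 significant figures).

Constant-volume legs do no work.
W(ii) = (221)(31.6 − 17.6) = 3094 J; W(iv) = (129)(17.6 − 31.6) = -1806 J.
W_net = 3094 − 1806 = 1288 J (the clockwise enclosed area).

W_net ≈ 1290 J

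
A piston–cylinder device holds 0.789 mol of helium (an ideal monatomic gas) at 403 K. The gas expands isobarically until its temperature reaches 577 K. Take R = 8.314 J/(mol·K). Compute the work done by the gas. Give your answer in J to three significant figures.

Isobaric: W = P ΔV = nR ΔT.
W = (0.789)(8.314)(577 − 403) = 1141 J.

W ≈ 1140 J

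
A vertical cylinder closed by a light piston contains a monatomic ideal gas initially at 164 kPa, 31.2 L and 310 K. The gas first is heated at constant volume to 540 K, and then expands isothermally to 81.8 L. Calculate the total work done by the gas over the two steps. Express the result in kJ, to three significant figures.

W_total ≈ 8.59 kJ

Step 1 (isochoric): W = 0 (constant volume).
After step 1: P = 285.7 kPa (V unchanged).
Step 2 (isothermal): W = P₁V₁ ln(V₂/V₁) = (8913) ln(81.8/31.2) = 8591 J.
W_total = 0 + 8591 = 8591 J.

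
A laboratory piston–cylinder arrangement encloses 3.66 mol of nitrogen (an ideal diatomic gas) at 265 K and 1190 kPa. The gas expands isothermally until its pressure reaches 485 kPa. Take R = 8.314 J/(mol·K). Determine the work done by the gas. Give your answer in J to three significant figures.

W ≈ 7240 J

Isothermal process: W = nRT ln(V₂/V₁) = nRT ln(P₁/P₂).
W = (3.66)(8.314)(265) × ln(1190/485)
  = 8064 × ln(2.454) = 8064 × 0.8976
W_by_gas = 7238 J.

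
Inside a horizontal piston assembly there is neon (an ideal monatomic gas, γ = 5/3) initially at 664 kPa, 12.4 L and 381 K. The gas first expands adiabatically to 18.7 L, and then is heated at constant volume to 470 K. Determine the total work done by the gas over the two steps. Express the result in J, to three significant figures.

Step 1 (adiabatic): W = (P₁V₁ − P₂V₂)/(γ−1) = (8234 − 6261)/0.667 = 2959 J.
Step 2 (isochoric): W = 0 (constant volume).
W_total = 2959 + 0 = 2959 J.

W_total ≈ 2960 J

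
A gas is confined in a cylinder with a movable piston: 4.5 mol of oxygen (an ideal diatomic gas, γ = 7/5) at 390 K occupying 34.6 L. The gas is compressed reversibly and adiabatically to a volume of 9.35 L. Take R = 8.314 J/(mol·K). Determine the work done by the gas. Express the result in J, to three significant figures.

Adiabatic: TV^(γ−1) = const with γ = 7/5.
T₂ = T₁ (V₁/V₂)^(γ−1) = 390 × (34.6/9.35)^0.4 = 390 × 1.688 = 658.2 K.
W_by = nCᵥ(T₁ − T₂) = (4.5)(20.79)(390 − 658.2) = -25087 J.

W ≈ -25100 J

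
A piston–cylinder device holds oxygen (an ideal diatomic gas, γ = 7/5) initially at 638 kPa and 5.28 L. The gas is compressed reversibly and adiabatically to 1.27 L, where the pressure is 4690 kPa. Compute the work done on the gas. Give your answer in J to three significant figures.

Adiabatic: W = (P₁V₁ − P₂V₂)/(γ − 1) with γ = 7/5.
P₁V₁ = 3369 J, P₂V₂ = 5956 J.
W = (3369 − 5956) / 0.4 = -6469 J.
Work on gas = −W_by = 6469 J.

W ≈ 6470 J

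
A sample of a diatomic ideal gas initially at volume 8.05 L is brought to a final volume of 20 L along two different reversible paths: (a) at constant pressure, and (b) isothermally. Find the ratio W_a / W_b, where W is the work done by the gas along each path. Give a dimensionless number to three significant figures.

W_a / W_b ≈ 1.63

Path (a) isobaric: W = P₁(V₂ − V₁) → W_a/(P₁V₁) = 1.484.
Path (b) isothermal: W = P₁V₁ ln(V₂/V₁) → W_b/(P₁V₁) = 0.9101.
W_a / W_b = 1.484 / 0.9101 = 1.631.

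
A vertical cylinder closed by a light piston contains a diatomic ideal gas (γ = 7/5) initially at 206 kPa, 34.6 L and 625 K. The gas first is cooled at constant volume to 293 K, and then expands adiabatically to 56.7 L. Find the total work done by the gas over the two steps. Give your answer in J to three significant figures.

W_total ≈ 1500 J

Step 1 (isochoric): W = 0 (constant volume).
After step 1: P = 96.57 kPa (V unchanged).
Step 2 (adiabatic): W = (P₁V₁ − P₂V₂)/(γ−1) = (3341 − 2742)/0.4 = 1498 J.
W_total = 0 + 1498 = 1498 J.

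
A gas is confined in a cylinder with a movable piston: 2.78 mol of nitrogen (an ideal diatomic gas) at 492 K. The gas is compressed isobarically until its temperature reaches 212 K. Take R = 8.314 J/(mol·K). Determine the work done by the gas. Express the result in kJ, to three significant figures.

W ≈ -6.47 kJ

Isobaric: W = P ΔV = nR ΔT.
W = (2.78)(8.314)(212 − 492) = -6472 J.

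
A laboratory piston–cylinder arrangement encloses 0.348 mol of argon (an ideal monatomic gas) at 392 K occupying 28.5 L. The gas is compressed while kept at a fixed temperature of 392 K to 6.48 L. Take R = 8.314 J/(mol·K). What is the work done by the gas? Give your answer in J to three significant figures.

W ≈ -1680 J

Isothermal: W = nRT ln(V₂/V₁).
W = (0.348)(8.314)(392) × ln(6.48/28.5)
  = 1134 × -1.481
W_by_gas = -1680 J.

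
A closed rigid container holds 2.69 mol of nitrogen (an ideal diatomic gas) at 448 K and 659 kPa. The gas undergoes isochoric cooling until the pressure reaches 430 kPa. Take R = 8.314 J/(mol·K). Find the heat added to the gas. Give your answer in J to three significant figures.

Q ≈ -8700 J

Constant volume ⇒ W = 0, so Q = ΔU = nCᵥΔT with Cᵥ = 5R/2 = 20.79 J/(mol·K).
At constant V, T₂/T₁ = P₂/P₁ ⇒ ΔT = T₁(P₂/P₁ − 1) = 448·(430/659 − 1) = -155.7 K.
ΔU = (2.69)(20.79)(-155.7) = -8704 J.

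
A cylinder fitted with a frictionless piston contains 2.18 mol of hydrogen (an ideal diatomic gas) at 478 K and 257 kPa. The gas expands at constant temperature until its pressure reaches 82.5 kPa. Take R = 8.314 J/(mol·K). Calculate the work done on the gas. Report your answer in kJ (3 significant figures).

Isothermal process: W = nRT ln(V₂/V₁) = nRT ln(P₁/P₂).
W = (2.18)(8.314)(478) × ln(257/82.5)
  = 8664 × ln(3.115) = 8664 × 1.136
W_by_gas = 9844 J; work on gas = −W_by = -9844 J.

W ≈ -9.84 kJ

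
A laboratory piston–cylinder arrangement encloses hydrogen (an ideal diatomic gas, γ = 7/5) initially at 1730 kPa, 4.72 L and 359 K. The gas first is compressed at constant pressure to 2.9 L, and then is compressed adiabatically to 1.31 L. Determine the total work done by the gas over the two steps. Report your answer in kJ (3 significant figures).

W_total ≈ -7.84 kJ

Step 1 (isobaric): W = PΔV = (1730 kPa)(2.9 − 4.72 L) = -3149 J.
After step 1: P = 1730 kPa, V = 2.9 L, T = 220.6 K.
Step 2 (adiabatic): W = (P₁V₁ − P₂V₂)/(γ−1) = (5017 − 6894)/0.4 = -4693 J.
W_total = -3149 − 4693 = -7842 J.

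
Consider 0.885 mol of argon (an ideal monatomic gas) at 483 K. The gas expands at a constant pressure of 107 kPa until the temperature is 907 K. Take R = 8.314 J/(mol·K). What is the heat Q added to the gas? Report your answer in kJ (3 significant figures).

Q ≈ 7.80 kJ

Isobaric: W = nRΔT = (0.885)(8.314)(424) = 3120 J.
ΔU = nCᵥΔT with Cᵥ = 3R/2: ΔU = (0.885)(12.47)(424) = 4680 J.
Q = ΔU + W = 4680 + 3120 = 7799 J.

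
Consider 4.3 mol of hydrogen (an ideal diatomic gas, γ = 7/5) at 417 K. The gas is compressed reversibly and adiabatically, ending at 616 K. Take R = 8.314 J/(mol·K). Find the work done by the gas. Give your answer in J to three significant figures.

W ≈ -17800 J

Adiabatic ⇒ Q = 0, so W_by = −ΔU = nCᵥ(T₁ − T₂).
Cᵥ = 5R/2 = 20.79 J/(mol·K).
W = (4.3)(20.79)(417 − 616) = -17786 J.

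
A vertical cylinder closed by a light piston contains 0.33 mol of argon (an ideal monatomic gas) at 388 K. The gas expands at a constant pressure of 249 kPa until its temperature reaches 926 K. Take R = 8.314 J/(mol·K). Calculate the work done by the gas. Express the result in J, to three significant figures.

W ≈ 1480 J

Isobaric: W = P ΔV = nR ΔT.
W = (0.33)(8.314)(926 − 388) = 1476 J.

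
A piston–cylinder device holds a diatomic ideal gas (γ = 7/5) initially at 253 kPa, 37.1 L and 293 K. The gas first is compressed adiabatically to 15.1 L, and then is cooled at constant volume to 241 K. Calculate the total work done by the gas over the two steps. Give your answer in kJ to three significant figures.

Step 1 (adiabatic): W = (P₁V₁ − P₂V₂)/(γ−1) = (9386 − 13448)/0.4 = -10154 J.
Step 2 (isochoric): W = 0 (constant volume).
W_total = -10154 + 0 = -10154 J.

W_total ≈ -10.2 kJ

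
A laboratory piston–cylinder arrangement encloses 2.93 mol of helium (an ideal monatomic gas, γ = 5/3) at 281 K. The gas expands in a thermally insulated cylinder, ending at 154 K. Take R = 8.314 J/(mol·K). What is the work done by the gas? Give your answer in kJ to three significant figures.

Adiabatic ⇒ Q = 0, so W_by = −ΔU = nCᵥ(T₁ − T₂).
Cᵥ = 3R/2 = 12.47 J/(mol·K).
W = (2.93)(12.47)(281 − 154) = 4641 J.

W ≈ 4.64 kJ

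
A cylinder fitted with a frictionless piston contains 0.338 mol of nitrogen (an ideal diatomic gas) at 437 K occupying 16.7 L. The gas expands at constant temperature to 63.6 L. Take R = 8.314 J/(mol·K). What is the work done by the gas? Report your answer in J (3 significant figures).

Isothermal: W = nRT ln(V₂/V₁).
W = (0.338)(8.314)(437) × ln(63.6/16.7)
  = 1228 × 1.337
W_by_gas = 1642 J.

W ≈ 1640 J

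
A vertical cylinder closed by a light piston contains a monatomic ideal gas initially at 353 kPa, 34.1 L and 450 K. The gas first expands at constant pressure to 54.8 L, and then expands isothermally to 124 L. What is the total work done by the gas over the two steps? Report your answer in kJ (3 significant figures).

Step 1 (isobaric): W = PΔV = (353 kPa)(54.8 − 34.1 L) = 7307 J.
After step 1: P = 353 kPa, V = 54.8 L, T = 723.2 K.
Step 2 (isothermal): W = P₁V₁ ln(V₂/V₁) = (19344) ln(124/54.8) = 15796 J.
W_total = 7307 + 15796 = 23104 J.

W_total ≈ 23.1 kJ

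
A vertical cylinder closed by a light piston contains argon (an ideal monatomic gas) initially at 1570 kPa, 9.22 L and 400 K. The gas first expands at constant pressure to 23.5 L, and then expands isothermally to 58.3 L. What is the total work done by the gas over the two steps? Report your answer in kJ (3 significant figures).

W_total ≈ 55.9 kJ

Step 1 (isobaric): W = PΔV = (1570 kPa)(23.5 − 9.22 L) = 22420 J.
After step 1: P = 1570 kPa, V = 23.5 L, T = 1020 K.
Step 2 (isothermal): W = P₁V₁ ln(V₂/V₁) = (36895) ln(58.3/23.5) = 33523 J.
W_total = 22420 + 33523 = 55942 J.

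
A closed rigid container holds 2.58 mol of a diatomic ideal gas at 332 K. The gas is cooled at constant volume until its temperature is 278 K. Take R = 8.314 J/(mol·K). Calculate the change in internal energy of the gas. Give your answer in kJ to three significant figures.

Constant volume ⇒ W = 0, so Q = ΔU = nCᵥΔT with Cᵥ = 5R/2 = 20.79 J/(mol·K).
ΔU = (2.58)(20.79)(278 − 332) = -2896 J.

ΔU ≈ -2.90 kJ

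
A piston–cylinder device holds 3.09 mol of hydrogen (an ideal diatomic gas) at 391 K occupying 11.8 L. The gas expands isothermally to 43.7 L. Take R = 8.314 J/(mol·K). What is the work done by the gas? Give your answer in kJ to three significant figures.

W ≈ 13.2 kJ

Isothermal: W = nRT ln(V₂/V₁).
W = (3.09)(8.314)(391) × ln(43.7/11.8)
  = 10045 × 1.309
W_by_gas = 13151 J.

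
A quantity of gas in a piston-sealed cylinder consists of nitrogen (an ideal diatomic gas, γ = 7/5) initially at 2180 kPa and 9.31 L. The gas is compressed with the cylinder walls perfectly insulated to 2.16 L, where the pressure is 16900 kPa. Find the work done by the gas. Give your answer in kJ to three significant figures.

Adiabatic: W = (P₁V₁ − P₂V₂)/(γ − 1) with γ = 7/5.
P₁V₁ = 20296 J, P₂V₂ = 36504 J.
W = (20296 − 36504) / 0.4 = -40521 J.

W ≈ -40.5 kJ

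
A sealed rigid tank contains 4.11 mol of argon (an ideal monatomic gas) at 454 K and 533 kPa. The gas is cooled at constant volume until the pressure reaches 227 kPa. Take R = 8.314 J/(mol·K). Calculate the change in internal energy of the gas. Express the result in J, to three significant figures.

ΔU ≈ -13400 J

Constant volume ⇒ W = 0, so Q = ΔU = nCᵥΔT with Cᵥ = 3R/2 = 12.47 J/(mol·K).
At constant V, T₂/T₁ = P₂/P₁ ⇒ ΔT = T₁(P₂/P₁ − 1) = 454·(227/533 − 1) = -260.6 K.
ΔU = (4.11)(12.47)(-260.6) = -13360 J.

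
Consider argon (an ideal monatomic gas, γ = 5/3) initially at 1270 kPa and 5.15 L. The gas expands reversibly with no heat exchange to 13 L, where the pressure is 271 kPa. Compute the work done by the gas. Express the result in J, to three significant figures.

Adiabatic: W = (P₁V₁ − P₂V₂)/(γ − 1) with γ = 5/3.
P₁V₁ = 6540 J, P₂V₂ = 3523 J.
W = (6540 − 3523) / 0.6667 = 4526 J.

W ≈ 4530 J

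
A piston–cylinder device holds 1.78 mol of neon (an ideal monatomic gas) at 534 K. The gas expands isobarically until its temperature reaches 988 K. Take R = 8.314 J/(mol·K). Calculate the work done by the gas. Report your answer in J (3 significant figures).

W ≈ 6720 J

Isobaric: W = P ΔV = nR ΔT.
W = (1.78)(8.314)(988 − 534) = 6719 J.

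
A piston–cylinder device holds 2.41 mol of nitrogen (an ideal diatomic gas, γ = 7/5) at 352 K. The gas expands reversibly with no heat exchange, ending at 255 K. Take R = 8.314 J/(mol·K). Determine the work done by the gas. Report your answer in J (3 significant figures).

W ≈ 4860 J

Adiabatic ⇒ Q = 0, so W_by = −ΔU = nCᵥ(T₁ − T₂).
Cᵥ = 5R/2 = 20.79 J/(mol·K).
W = (2.41)(20.79)(352 − 255) = 4859 J.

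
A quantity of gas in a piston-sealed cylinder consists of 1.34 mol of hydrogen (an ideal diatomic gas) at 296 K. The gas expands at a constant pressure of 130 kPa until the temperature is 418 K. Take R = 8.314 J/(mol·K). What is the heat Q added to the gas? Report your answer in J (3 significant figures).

Q ≈ 4760 J

Isobaric: W = nRΔT = (1.34)(8.314)(122) = 1359 J.
ΔU = nCᵥΔT with Cᵥ = 5R/2: ΔU = (1.34)(20.79)(122) = 3398 J.
Q = ΔU + W = 3398 + 1359 = 4757 J.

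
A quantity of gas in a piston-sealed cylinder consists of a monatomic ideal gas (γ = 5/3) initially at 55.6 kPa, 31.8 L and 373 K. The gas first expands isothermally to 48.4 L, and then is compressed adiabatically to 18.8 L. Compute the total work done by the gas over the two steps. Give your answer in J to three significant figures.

Step 1 (isothermal): W = P₁V₁ ln(V₂/V₁) = (1768) ln(48.4/31.8) = 742.7 J.
After step 1: P = 36.53 kPa, V = 48.4 L, T = 373 K.
Step 2 (adiabatic): W = (P₁V₁ − P₂V₂)/(γ−1) = (1768 − 3321)/0.667 = -2330 J.
W_total = 742.7 − 2330 = -1587 J.

W_total ≈ -1590 J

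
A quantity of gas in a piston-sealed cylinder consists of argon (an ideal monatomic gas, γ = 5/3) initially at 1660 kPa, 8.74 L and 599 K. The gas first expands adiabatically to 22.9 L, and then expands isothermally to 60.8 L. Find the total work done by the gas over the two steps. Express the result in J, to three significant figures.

Step 1 (adiabatic): W = (P₁V₁ − P₂V₂)/(γ−1) = (14508 − 7634)/0.667 = 10312 J.
After step 1: P = 333.4 kPa, V = 22.9 L, T = 315.2 K.
Step 2 (isothermal): W = P₁V₁ ln(V₂/V₁) = (7634) ln(60.8/22.9) = 7454 J.
W_total = 10312 + 7454 = 17766 J.

W_total ≈ 17800 J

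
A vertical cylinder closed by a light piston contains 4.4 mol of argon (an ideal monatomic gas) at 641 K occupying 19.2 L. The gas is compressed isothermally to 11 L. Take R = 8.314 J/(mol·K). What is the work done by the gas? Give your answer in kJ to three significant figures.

Isothermal: W = nRT ln(V₂/V₁).
W = (4.4)(8.314)(641) × ln(11/19.2)
  = 23449 × -0.557
W_by_gas = -13061 J.

W ≈ -13.1 kJ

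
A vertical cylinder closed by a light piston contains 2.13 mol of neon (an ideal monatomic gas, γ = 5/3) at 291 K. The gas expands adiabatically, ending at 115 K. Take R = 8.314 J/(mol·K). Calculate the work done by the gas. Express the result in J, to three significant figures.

Adiabatic ⇒ Q = 0, so W_by = −ΔU = nCᵥ(T₁ − T₂).
Cᵥ = 3R/2 = 12.47 J/(mol·K).
W = (2.13)(12.47)(291 − 115) = 4675 J.

W ≈ 4680 J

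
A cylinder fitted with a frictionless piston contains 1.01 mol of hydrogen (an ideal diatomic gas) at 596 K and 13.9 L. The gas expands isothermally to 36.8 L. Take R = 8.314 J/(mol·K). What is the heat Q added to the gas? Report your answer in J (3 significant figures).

Q ≈ 4870 J

Isothermal ⇒ ΔU = 0, so Q = W = nRT ln(V₂/V₁).
Q = (1.01)(8.314)(596) ln(36.8/13.9) = 5005 × 0.9736 = 4873 J.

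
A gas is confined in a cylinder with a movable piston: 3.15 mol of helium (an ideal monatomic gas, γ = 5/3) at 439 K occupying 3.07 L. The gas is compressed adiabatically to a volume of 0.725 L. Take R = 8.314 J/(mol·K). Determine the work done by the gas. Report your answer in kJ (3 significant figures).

W ≈ -27.9 kJ

Adiabatic: TV^(γ−1) = const with γ = 5/3.
T₂ = T₁ (V₁/V₂)^(γ−1) = 439 × (3.07/0.725)^0.667 = 439 × 2.617 = 1149 K.
W_by = nCᵥ(T₁ − T₂) = (3.15)(12.47)(439 − 1149) = -27893 J.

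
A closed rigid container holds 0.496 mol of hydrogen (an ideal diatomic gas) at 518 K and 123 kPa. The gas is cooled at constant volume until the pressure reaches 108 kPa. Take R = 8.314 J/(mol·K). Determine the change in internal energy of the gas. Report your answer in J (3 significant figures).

Constant volume ⇒ W = 0, so Q = ΔU = nCᵥΔT with Cᵥ = 5R/2 = 20.79 J/(mol·K).
At constant V, T₂/T₁ = P₂/P₁ ⇒ ΔT = T₁(P₂/P₁ − 1) = 518·(108/123 − 1) = -63.17 K.
ΔU = (0.496)(20.79)(-63.17) = -651.2 J.

ΔU ≈ -651 J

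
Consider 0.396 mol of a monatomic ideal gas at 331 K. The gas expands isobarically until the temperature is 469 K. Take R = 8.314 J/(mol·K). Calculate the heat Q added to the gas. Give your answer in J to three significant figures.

Q ≈ 1140 J

Isobaric: W = nRΔT = (0.396)(8.314)(138) = 454.3 J.
ΔU = nCᵥΔT with Cᵥ = 3R/2: ΔU = (0.396)(12.47)(138) = 681.5 J.
Q = ΔU + W = 681.5 + 454.3 = 1136 J.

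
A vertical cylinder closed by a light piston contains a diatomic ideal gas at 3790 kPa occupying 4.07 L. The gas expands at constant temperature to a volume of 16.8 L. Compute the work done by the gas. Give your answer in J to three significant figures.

W ≈ 21900 J

Isothermal: W = nRT ln(V₂/V₁) = P₁V₁ ln(V₂/V₁).
P₁V₁ = (3790 kPa)(4.07 L) = 15425 J.
W = 15425 × ln(16.8/4.07) = 15425 × 1.418
W_by_gas = 21869 J.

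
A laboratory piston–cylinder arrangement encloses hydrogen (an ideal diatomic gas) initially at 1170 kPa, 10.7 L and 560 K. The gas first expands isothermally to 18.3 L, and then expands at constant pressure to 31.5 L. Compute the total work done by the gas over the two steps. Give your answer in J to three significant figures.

Step 1 (isothermal): W = P₁V₁ ln(V₂/V₁) = (12519) ln(18.3/10.7) = 6718 J.
After step 1: P = 684.1 kPa, V = 18.3 L, T = 560 K.
Step 2 (isobaric): W = PΔV = (684.1 kPa)(31.5 − 18.3 L) = 9030 J.
W_total = 6718 + 9030 = 15749 J.

W_total ≈ 15700 J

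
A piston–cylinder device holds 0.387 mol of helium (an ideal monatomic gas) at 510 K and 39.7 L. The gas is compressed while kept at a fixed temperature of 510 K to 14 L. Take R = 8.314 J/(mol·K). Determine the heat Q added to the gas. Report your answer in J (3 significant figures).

Isothermal ⇒ ΔU = 0, so Q = W = nRT ln(V₂/V₁).
Q = (0.387)(8.314)(510) ln(14/39.7) = 1641 × -1.042 = -1710 J.

Q ≈ -1710 J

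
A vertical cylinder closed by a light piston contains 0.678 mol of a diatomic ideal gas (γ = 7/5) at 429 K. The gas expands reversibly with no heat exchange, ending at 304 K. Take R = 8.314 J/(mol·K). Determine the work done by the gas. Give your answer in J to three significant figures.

W ≈ 1760 J

Adiabatic ⇒ Q = 0, so W_by = −ΔU = nCᵥ(T₁ − T₂).
Cᵥ = 5R/2 = 20.79 J/(mol·K).
W = (0.678)(20.79)(429 − 304) = 1762 J.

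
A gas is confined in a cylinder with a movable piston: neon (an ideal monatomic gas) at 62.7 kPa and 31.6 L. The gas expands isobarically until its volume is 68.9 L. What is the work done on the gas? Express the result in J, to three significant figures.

W ≈ -2340 J

Isobaric: W = P ΔV.
W = (62.7 kPa)(68.9 − 31.6 L) = (62.7)(37.3) = 2339 J.
Work on gas = −W_by = -2339 J.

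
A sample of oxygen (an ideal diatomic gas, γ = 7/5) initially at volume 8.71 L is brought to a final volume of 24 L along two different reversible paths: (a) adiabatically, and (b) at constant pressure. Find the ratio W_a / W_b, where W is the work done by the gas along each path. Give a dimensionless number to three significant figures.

Path (a) adiabatic: W = P₁V₁(1 − (V₁/V₂)^(γ−1))/(γ−1) → W_a/(P₁V₁) = 0.8333.
Path (b) isobaric: W = P₁(V₂ − V₁) → W_b/(P₁V₁) = 1.755.
W_a / W_b = 0.8333 / 1.755 = 0.4747.

W_a / W_b ≈ 0.475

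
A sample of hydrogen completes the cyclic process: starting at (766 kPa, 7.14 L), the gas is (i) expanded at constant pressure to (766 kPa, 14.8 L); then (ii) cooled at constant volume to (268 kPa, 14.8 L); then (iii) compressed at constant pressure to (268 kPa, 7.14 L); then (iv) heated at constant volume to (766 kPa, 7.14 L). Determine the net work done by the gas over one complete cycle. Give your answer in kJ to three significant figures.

Constant-volume legs do no work.
W(i) = (766)(14.8 − 7.14) = 5868 J; W(iii) = (268)(7.14 − 14.8) = -2053 J.
W_net = 5868 − 2053 = 3815 J (the clockwise enclosed area).

W_net ≈ 3.81 kJ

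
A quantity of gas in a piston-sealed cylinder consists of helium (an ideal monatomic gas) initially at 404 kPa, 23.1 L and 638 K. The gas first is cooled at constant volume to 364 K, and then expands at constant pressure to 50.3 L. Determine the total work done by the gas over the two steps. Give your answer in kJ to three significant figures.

Step 1 (isochoric): W = 0 (constant volume).
After step 1: P = 230.5 kPa (V unchanged).
Step 2 (isobaric): W = PΔV = (230.5 kPa)(50.3 − 23.1 L) = 6269 J.
W_total = 0 + 6269 = 6269 J.

W_total ≈ 6.27 kJ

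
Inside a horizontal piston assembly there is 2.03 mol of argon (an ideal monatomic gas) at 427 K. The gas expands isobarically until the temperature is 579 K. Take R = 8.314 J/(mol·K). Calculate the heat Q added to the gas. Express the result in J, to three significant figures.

Q ≈ 6410 J

Isobaric: W = nRΔT = (2.03)(8.314)(152) = 2565 J.
ΔU = nCᵥΔT with Cᵥ = 3R/2: ΔU = (2.03)(12.47)(152) = 3848 J.
Q = ΔU + W = 3848 + 2565 = 6413 J.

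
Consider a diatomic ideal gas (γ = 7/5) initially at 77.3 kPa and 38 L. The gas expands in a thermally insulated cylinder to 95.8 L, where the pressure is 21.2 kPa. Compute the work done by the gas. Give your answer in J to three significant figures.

Adiabatic: W = (P₁V₁ − P₂V₂)/(γ − 1) with γ = 7/5.
P₁V₁ = 2937 J, P₂V₂ = 2031 J.
W = (2937 − 2031) / 0.4 = 2266 J.

W ≈ 2270 J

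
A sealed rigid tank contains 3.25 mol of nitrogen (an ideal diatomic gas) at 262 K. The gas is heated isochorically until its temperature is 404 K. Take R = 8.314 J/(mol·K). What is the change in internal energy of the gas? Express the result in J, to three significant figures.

Constant volume ⇒ W = 0, so Q = ΔU = nCᵥΔT with Cᵥ = 5R/2 = 20.79 J/(mol·K).
ΔU = (3.25)(20.79)(404 − 262) = 9592 J.

ΔU ≈ 9590 J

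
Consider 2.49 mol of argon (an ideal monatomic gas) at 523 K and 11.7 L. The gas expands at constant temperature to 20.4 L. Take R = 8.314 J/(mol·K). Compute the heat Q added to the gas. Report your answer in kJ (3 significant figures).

Isothermal ⇒ ΔU = 0, so Q = W = nRT ln(V₂/V₁).
Q = (2.49)(8.314)(523) ln(20.4/11.7) = 10827 × 0.5559 = 6019 J.

Q ≈ 6.02 kJ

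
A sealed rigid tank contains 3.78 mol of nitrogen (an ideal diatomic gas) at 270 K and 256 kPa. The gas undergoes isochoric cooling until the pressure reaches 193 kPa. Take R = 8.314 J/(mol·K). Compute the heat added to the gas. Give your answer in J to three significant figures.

Q ≈ -5220 J

Constant volume ⇒ W = 0, so Q = ΔU = nCᵥΔT with Cᵥ = 5R/2 = 20.79 J/(mol·K).
At constant V, T₂/T₁ = P₂/P₁ ⇒ ΔT = T₁(P₂/P₁ − 1) = 270·(193/256 − 1) = -66.45 K.
ΔU = (3.78)(20.79)(-66.45) = -5220 J.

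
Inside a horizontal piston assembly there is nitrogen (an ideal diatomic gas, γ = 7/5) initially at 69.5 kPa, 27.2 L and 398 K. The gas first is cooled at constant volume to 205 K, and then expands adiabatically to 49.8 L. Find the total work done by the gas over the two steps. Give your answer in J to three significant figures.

W_total ≈ 523 J

Step 1 (isochoric): W = 0 (constant volume).
After step 1: P = 35.8 kPa (V unchanged).
Step 2 (adiabatic): W = (P₁V₁ − P₂V₂)/(γ−1) = (973.7 − 764.5)/0.4 = 523.1 J.
W_total = 0 + 523.1 = 523.1 J.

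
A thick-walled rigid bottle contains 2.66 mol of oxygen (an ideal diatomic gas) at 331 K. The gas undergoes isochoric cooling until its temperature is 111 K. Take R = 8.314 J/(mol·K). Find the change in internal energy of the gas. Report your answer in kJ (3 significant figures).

ΔU ≈ -12.2 kJ

Constant volume ⇒ W = 0, so Q = ΔU = nCᵥΔT with Cᵥ = 5R/2 = 20.79 J/(mol·K).
ΔU = (2.66)(20.79)(111 − 331) = -12163 J.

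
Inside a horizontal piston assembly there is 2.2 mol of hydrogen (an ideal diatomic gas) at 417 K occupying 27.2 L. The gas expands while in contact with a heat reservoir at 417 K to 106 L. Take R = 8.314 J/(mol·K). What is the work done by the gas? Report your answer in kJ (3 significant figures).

Isothermal: W = nRT ln(V₂/V₁).
W = (2.2)(8.314)(417) × ln(106/27.2)
  = 7627 × 1.36
W_by_gas = 10375 J.

W ≈ 10.4 kJ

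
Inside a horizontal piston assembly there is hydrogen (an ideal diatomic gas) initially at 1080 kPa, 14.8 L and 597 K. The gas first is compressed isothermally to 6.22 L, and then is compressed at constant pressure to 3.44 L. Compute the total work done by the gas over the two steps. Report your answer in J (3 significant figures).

W_total ≈ -21000 J

Step 1 (isothermal): W = P₁V₁ ln(V₂/V₁) = (15984) ln(6.22/14.8) = -13856 J.
After step 1: P = 2570 kPa, V = 6.22 L, T = 597 K.
Step 2 (isobaric): W = PΔV = (2570 kPa)(3.44 − 6.22 L) = -7144 J.
W_total = -13856 − 7144 = -21000 J.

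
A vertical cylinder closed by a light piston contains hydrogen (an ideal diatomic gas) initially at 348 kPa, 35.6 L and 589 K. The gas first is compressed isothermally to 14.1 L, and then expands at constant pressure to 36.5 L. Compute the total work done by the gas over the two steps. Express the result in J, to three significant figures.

W_total ≈ 8210 J

Step 1 (isothermal): W = P₁V₁ ln(V₂/V₁) = (12389) ln(14.1/35.6) = -11474 J.
After step 1: P = 878.6 kPa, V = 14.1 L, T = 589 K.
Step 2 (isobaric): W = PΔV = (878.6 kPa)(36.5 − 14.1 L) = 19681 J.
W_total = -11474 + 19681 = 8207 J.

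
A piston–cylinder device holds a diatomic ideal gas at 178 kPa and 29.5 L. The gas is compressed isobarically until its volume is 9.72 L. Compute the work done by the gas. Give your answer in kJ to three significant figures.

W ≈ -3.52 kJ

Isobaric: W = P ΔV.
W = (178 kPa)(9.72 − 29.5 L) = (178)(-19.78) = -3521 J.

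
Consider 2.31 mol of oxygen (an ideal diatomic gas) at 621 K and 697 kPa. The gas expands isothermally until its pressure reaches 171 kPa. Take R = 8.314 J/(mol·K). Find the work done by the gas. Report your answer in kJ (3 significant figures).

W ≈ 16.8 kJ

Isothermal process: W = nRT ln(V₂/V₁) = nRT ln(P₁/P₂).
W = (2.31)(8.314)(621) × ln(697/171)
  = 11927 × ln(4.076) = 11927 × 1.405
W_by_gas = 16758 J.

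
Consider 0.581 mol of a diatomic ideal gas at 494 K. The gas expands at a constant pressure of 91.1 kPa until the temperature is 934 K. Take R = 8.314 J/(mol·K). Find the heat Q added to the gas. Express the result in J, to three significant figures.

Isobaric: W = nRΔT = (0.581)(8.314)(440) = 2125 J.
ΔU = nCᵥΔT with Cᵥ = 5R/2: ΔU = (0.581)(20.79)(440) = 5313 J.
Q = ΔU + W = 5313 + 2125 = 7439 J.

Q ≈ 7440 J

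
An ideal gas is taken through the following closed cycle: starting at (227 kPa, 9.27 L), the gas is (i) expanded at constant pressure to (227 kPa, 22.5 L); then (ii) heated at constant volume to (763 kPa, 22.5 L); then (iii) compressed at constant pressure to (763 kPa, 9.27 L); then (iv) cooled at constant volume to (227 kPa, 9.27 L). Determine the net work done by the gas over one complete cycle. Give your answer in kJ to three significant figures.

Constant-volume legs do no work.
W(i) = (227)(22.5 − 9.27) = 3003 J; W(iii) = (763)(9.27 − 22.5) = -10094 J.
W_net = 3003 − 10094 = -7091 J (the counter-clockwise enclosed area).

W_net ≈ -7.09 kJ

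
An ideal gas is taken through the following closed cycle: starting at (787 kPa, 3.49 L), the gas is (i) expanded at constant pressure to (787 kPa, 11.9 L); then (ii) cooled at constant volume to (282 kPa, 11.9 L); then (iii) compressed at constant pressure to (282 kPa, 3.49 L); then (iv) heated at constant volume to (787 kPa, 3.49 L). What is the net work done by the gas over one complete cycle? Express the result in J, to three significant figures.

Constant-volume legs do no work.
W(i) = (787)(11.9 − 3.49) = 6619 J; W(iii) = (282)(3.49 − 11.9) = -2372 J.
W_net = 6619 − 2372 = 4247 J (the clockwise enclosed area).

W_net ≈ 4250 J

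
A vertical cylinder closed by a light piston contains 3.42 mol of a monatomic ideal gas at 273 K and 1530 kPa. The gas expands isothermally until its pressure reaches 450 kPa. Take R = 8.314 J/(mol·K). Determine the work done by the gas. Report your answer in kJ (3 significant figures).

W ≈ 9.50 kJ

Isothermal process: W = nRT ln(V₂/V₁) = nRT ln(P₁/P₂).
W = (3.42)(8.314)(273) × ln(1530/450)
  = 7762 × ln(3.4) = 7762 × 1.224
W_by_gas = 9499 J.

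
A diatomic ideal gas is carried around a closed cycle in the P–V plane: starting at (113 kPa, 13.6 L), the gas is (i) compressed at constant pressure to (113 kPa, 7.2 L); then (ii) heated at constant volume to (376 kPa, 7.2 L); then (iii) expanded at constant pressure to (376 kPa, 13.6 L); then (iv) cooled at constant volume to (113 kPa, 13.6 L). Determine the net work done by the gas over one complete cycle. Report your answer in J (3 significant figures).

Constant-volume legs do no work.
W(i) = (113)(7.2 − 13.6) = -723.2 J; W(iii) = (376)(13.6 − 7.2) = 2406 J.
W_net = -723.2 + 2406 = 1683 J (the clockwise enclosed area).

W_net ≈ 1680 J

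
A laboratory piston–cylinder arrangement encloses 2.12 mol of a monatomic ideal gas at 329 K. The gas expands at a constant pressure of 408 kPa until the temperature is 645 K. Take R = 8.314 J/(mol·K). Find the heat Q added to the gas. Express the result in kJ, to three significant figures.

Q ≈ 13.9 kJ

Isobaric: W = nRΔT = (2.12)(8.314)(316) = 5570 J.
ΔU = nCᵥΔT with Cᵥ = 3R/2: ΔU = (2.12)(12.47)(316) = 8355 J.
Q = ΔU + W = 8355 + 5570 = 13924 J.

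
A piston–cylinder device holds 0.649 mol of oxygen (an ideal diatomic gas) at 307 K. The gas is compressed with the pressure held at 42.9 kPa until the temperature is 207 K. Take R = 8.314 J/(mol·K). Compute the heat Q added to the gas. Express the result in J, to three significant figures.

Isobaric: W = nRΔT = (0.649)(8.314)(-100) = -539.6 J.
ΔU = nCᵥΔT with Cᵥ = 5R/2: ΔU = (0.649)(20.79)(-100) = -1349 J.
Q = ΔU + W = -1349 − 539.6 = -1889 J.

Q ≈ -1890 J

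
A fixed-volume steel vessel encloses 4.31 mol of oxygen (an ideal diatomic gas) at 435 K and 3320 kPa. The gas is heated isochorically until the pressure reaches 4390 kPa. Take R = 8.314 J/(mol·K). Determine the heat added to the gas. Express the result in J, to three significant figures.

Constant volume ⇒ W = 0, so Q = ΔU = nCᵥΔT with Cᵥ = 5R/2 = 20.79 J/(mol·K).
At constant V, T₂/T₁ = P₂/P₁ ⇒ ΔT = T₁(P₂/P₁ − 1) = 435·(4390/3320 − 1) = 140.2 K.
ΔU = (4.31)(20.79)(140.2) = 12559 J.

Q ≈ 12600 J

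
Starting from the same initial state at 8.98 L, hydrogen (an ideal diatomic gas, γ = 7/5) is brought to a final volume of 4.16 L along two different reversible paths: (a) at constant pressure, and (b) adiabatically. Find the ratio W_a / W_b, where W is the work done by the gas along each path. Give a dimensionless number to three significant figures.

Path (a) isobaric: W = P₁(V₂ − V₁) → W_a/(P₁V₁) = -0.5367.
Path (b) adiabatic: W = P₁V₁(1 − (V₁/V₂)^(γ−1))/(γ−1) → W_b/(P₁V₁) = -0.9011.
W_a / W_b = -0.5367 / -0.9011 = 0.5957.

W_a / W_b ≈ 0.596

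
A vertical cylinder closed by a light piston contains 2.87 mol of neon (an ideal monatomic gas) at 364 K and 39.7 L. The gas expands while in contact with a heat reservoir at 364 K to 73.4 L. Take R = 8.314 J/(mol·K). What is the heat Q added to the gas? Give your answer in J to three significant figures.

Q ≈ 5340 J

Isothermal ⇒ ΔU = 0, so Q = W = nRT ln(V₂/V₁).
Q = (2.87)(8.314)(364) ln(73.4/39.7) = 8685 × 0.6146 = 5338 J.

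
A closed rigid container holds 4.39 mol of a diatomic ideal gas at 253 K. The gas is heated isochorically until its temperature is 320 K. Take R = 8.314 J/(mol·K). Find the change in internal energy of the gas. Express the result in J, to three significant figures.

Constant volume ⇒ W = 0, so Q = ΔU = nCᵥΔT with Cᵥ = 5R/2 = 20.79 J/(mol·K).
ΔU = (4.39)(20.79)(320 − 253) = 6113 J.

ΔU ≈ 6110 J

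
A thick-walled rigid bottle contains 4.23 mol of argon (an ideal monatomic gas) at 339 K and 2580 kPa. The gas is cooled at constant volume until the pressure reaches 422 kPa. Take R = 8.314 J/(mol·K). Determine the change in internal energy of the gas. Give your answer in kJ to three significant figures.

ΔU ≈ -15.0 kJ

Constant volume ⇒ W = 0, so Q = ΔU = nCᵥΔT with Cᵥ = 3R/2 = 12.47 J/(mol·K).
At constant V, T₂/T₁ = P₂/P₁ ⇒ ΔT = T₁(P₂/P₁ − 1) = 339·(422/2580 − 1) = -283.6 K.
ΔU = (4.23)(12.47)(-283.6) = -14958 J.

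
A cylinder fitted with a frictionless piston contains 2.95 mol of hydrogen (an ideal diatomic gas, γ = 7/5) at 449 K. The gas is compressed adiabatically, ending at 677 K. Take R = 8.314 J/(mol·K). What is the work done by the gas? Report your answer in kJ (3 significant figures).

W ≈ -14.0 kJ

Adiabatic ⇒ Q = 0, so W_by = −ΔU = nCᵥ(T₁ − T₂).
Cᵥ = 5R/2 = 20.79 J/(mol·K).
W = (2.95)(20.79)(449 − 677) = -13980 J.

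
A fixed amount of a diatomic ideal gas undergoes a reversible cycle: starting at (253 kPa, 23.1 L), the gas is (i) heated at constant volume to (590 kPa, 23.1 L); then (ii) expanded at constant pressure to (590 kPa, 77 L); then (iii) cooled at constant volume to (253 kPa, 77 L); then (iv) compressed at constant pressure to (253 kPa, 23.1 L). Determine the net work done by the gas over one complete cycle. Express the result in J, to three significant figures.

Constant-volume legs do no work.
W(ii) = (590)(77 − 23.1) = 31801 J; W(iv) = (253)(23.1 − 77) = -13637 J.
W_net = 31801 − 13637 = 18164 J (the clockwise enclosed area).

W_net ≈ 18200 J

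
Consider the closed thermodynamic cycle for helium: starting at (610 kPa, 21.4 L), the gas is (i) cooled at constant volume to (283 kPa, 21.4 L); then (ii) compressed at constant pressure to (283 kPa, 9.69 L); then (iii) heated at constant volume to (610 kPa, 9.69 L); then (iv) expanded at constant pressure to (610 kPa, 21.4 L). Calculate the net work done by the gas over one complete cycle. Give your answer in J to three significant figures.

Constant-volume legs do no work.
W(ii) = (283)(9.69 − 21.4) = -3314 J; W(iv) = (610)(21.4 − 9.69) = 7143 J.
W_net = -3314 + 7143 = 3829 J (the clockwise enclosed area).

W_net ≈ 3830 J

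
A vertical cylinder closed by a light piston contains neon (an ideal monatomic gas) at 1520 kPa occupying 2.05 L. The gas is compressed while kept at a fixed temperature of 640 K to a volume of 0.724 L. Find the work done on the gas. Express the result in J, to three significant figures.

W ≈ 3240 J

Isothermal: W = nRT ln(V₂/V₁) = P₁V₁ ln(V₂/V₁).
P₁V₁ = (1520 kPa)(2.05 L) = 3116 J.
W = 3116 × ln(0.724/2.05) = 3116 × -1.041
W_by_gas = -3243 J; work on gas = −W_by = 3243 J.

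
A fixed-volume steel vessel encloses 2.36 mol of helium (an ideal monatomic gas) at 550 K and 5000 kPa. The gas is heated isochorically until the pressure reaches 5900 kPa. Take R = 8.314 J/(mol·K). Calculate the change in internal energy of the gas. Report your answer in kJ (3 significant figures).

ΔU ≈ 2.91 kJ

Constant volume ⇒ W = 0, so Q = ΔU = nCᵥΔT with Cᵥ = 3R/2 = 12.47 J/(mol·K).
At constant V, T₂/T₁ = P₂/P₁ ⇒ ΔT = T₁(P₂/P₁ − 1) = 550·(5900/5000 − 1) = 99 K.
ΔU = (2.36)(12.47)(99) = 2914 J.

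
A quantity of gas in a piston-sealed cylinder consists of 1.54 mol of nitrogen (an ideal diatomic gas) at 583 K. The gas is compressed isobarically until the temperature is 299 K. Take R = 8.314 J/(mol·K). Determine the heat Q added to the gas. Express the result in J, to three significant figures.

Q ≈ -12700 J

Isobaric: W = nRΔT = (1.54)(8.314)(-284) = -3636 J.
ΔU = nCᵥΔT with Cᵥ = 5R/2: ΔU = (1.54)(20.79)(-284) = -9091 J.
Q = ΔU + W = -9091 − 3636 = -12727 J.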